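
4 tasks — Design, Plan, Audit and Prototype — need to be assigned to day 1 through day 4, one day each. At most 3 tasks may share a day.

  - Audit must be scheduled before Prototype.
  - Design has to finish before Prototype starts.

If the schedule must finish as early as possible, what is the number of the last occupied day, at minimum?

The precedence chain requires at least 2 distinct days.
With at most 3 per day and 4 tasks, at least 2 days are needed.
2 works (last occupied day: day 2): for example Plan -> day 1, Prototype -> day 2, Design -> day 1, Audit -> day 1.

2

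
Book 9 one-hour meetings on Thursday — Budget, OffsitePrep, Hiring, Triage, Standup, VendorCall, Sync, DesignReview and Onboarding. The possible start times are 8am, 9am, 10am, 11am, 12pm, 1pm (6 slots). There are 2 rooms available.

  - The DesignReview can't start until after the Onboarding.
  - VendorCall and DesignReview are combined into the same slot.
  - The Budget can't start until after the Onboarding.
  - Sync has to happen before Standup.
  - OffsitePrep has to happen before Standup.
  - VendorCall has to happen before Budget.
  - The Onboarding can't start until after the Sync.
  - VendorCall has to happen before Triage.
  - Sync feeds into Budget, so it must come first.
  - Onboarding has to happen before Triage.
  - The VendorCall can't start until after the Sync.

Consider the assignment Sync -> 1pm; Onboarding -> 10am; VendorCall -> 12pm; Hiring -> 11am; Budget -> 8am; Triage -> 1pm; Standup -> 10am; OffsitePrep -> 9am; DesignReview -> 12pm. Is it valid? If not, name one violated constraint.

Invalid. Sync feeds into Budget, so it must come first.

The DesignReview can't start until after the Onboarding — holds.
Sync has to happen before Standup — violated.
VendorCall has to happen before Budget — violated.
The Budget can't start until after the Onboarding — violated.
The VendorCall can't start until after the Sync — violated.
VendorCall has to happen before Triage — holds.
Onboarding has to happen before Triage — holds.
VendorCall and DesignReview are combined into the same slot — holds.
The Onboarding can't start until after the Sync — violated.
Sync feeds into Budget, so it must come first — violated.
OffsitePrep has to happen before Standup — holds.
There are 2 rooms available — holds.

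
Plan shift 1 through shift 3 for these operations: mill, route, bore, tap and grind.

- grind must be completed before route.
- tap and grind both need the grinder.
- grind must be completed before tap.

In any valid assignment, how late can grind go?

Downstream work caps grind at shift 2.
grind at shift 2 is achievable: grind=shift 2, route=shift 3, mill=shift 1, bore=shift 1, tap=shift 3.

shift 2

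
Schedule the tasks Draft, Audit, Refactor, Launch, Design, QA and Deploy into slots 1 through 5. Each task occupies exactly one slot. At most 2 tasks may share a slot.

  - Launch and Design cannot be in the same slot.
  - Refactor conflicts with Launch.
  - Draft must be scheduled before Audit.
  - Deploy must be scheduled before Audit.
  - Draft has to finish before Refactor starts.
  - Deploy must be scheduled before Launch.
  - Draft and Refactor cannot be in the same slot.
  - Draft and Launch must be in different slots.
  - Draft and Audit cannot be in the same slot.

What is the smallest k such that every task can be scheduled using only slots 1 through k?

4

The precedence chain requires at least 2 distinct slots.
With at most 2 per slot and 7 tasks, at least 4 slots are needed.
4 works (last occupied slot: 4): for example Deploy=1, Launch=3, Draft=1, QA=3, Refactor=2, Design=4, Audit=2.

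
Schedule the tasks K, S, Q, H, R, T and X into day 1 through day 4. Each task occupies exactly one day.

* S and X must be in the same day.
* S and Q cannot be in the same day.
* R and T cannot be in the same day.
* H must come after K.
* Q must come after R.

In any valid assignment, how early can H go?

Precedence pushes H to at least day 2.
H at day 2 is achievable: S in day 1, T in day 2, K in day 1, X in day 1, H in day 2, R in day 1, Q in day 2.

day 2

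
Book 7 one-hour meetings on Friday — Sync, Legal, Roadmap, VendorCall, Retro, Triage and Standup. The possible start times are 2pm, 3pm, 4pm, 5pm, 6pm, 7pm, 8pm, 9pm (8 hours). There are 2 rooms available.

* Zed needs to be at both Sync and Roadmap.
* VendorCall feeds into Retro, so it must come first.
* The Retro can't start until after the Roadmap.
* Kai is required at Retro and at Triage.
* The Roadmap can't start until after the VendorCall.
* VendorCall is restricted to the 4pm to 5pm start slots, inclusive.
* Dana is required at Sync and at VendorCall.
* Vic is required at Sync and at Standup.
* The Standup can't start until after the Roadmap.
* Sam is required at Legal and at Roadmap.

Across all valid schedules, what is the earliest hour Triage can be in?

Triage at 2pm is achievable: Legal=3pm, Sync=2pm, Roadmap=5pm, Standup=6pm, Retro=6pm, VendorCall=4pm, Triage=2pm.

2pm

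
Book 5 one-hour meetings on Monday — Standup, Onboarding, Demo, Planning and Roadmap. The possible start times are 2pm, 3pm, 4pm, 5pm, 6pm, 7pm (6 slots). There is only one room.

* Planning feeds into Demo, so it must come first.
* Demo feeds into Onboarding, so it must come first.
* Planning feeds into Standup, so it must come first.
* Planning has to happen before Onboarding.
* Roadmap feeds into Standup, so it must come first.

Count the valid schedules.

54

Splitting on Standup: it can be 4pm (6), 5pm (12), 6pm (16), 7pm (20). Listing each branch's schedules as (Onboarding, Demo, Planning, Roadmap):
Standup=4pm: (6pm,5pm,2pm,3pm) (6pm,5pm,3pm,2pm) (7pm,5pm,2pm,3pm) (7pm,5pm,3pm,2pm) (7pm,6pm,2pm,3pm) (7pm,6pm,3pm,2pm) — 6.
Standup=5pm: (6pm,3pm,2pm,4pm) (6pm,4pm,2pm,3pm) (6pm,4pm,3pm,2pm) (7pm,3pm,2pm,4pm) (7pm,4pm,2pm,3pm) (7pm,4pm,3pm,2pm) (7pm,6pm,2pm,3pm) (7pm,6pm,2pm,4pm) (7pm,6pm,3pm,2pm) (7pm,6pm,3pm,4pm) (7pm,6pm,4pm,2pm) (7pm,6pm,4pm,3pm) — 12.
Standup=6pm: (4pm,3pm,2pm,5pm) (5pm,3pm,2pm,4pm) (5pm,4pm,2pm,3pm) (5pm,4pm,3pm,2pm) (7pm,3pm,2pm,4pm) (7pm,3pm,2pm,5pm) (7pm,4pm,2pm,3pm) (7pm,4pm,2pm,5pm) (7pm,4pm,3pm,2pm) (7pm,4pm,3pm,5pm) (7pm,5pm,2pm,3pm) (7pm,5pm,2pm,4pm) (7pm,5pm,3pm,2pm) (7pm,5pm,3pm,4pm) (7pm,5pm,4pm,2pm) (7pm,5pm,4pm,3pm) — 16.
Standup=7pm: (4pm,3pm,2pm,5pm) (4pm,3pm,2pm,6pm) (5pm,3pm,2pm,4pm) (5pm,3pm,2pm,6pm) (5pm,4pm,2pm,3pm) (5pm,4pm,2pm,6pm) (5pm,4pm,3pm,2pm) (5pm,4pm,3pm,6pm) (6pm,3pm,2pm,4pm) (6pm,3pm,2pm,5pm) (6pm,4pm,2pm,3pm) (6pm,4pm,2pm,5pm) (6pm,4pm,3pm,2pm) (6pm,4pm,3pm,5pm) (6pm,5pm,2pm,3pm) (6pm,5pm,2pm,4pm) (6pm,5pm,3pm,2pm) (6pm,5pm,3pm,4pm) (6pm,5pm,4pm,2pm) (6pm,5pm,4pm,3pm) — 20.
Summing: 6 + 12 + 16 + 20 = 54.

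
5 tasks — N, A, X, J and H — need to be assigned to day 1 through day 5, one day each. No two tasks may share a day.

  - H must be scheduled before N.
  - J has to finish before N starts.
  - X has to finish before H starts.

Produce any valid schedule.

X=day 1, J=day 3, H=day 2, A=day 5, N=day 4

Checking: J(day 3) before N(day 4); H(day 2) before N(day 4); X(day 1) before H(day 2); max 1 per day (cap 1).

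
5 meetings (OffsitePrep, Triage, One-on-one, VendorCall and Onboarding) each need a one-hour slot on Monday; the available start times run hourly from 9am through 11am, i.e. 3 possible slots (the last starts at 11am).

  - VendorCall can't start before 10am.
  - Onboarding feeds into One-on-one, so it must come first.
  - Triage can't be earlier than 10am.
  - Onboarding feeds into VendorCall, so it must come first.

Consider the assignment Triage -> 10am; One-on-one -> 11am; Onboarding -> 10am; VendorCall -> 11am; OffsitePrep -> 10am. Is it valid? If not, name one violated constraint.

Valid

Onboarding feeds into VendorCall, so it must come first — holds.
Onboarding feeds into One-on-one, so it must come first — holds.
Triage can't be earlier than 10am — holds.
VendorCall can't start before 10am — holds.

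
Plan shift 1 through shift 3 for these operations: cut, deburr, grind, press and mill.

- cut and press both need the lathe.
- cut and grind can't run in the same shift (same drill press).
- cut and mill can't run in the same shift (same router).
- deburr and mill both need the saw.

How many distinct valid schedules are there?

Splitting on cut: it can be shift 1 (16), shift 2 (16), shift 3 (16). Listing each branch's schedules as (deburr, grind, press, mill) by shift number:
cut=shift 1: (1,2,2,2) (1,2,2,3) (1,2,3,2) (1,2,3,3) (1,3,2,2) (1,3,2,3) (1,3,3,2) (1,3,3,3) (2,2,2,3) (2,2,3,3) (2,3,2,3) (2,3,3,3) (3,2,2,2) (3,2,3,2) (3,3,2,2) (3,3,3,2) — 16.
cut=shift 2: (1,1,1,3) (1,1,3,3) (1,3,1,3) (1,3,3,3) (2,1,1,1) (2,1,1,3) (2,1,3,1) (2,1,3,3) (2,3,1,1) (2,3,1,3) (2,3,3,1) (2,3,3,3) (3,1,1,1) (3,1,3,1) (3,3,1,1) (3,3,3,1) — 16.
cut=shift 3: (1,1,1,2) (1,1,2,2) (1,2,1,2) (1,2,2,2) (2,1,1,1) (2,1,2,1) (2,2,1,1) (2,2,2,1) (3,1,1,1) (3,1,1,2) (3,1,2,1) (3,1,2,2) (3,2,1,1) (3,2,1,2) (3,2,2,1) (3,2,2,2) — 16.
Summing: 16 + 16 + 16 = 48.

48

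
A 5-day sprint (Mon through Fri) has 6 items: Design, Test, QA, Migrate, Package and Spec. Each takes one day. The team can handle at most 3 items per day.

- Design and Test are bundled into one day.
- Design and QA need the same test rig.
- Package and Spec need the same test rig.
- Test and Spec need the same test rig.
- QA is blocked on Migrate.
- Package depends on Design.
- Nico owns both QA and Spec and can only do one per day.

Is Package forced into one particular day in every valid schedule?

No

Package can be Tue (e.g. Test in Mon; Package in Tue; Design in Mon; Spec in Wed; Migrate in Mon; QA in Tue) or Wed (e.g. Spec -> Thu; QA -> Tue; Package -> Wed; Design -> Mon; Test -> Mon; Migrate -> Mon).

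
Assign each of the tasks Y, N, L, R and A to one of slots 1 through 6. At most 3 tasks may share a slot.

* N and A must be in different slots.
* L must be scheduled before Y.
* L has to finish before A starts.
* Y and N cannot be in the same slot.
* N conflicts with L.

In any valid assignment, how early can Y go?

Precedence pushes Y to at least 2.
Y at 2 is achievable: A -> 2; R -> 1; L -> 1; Y -> 2; N -> 3.

2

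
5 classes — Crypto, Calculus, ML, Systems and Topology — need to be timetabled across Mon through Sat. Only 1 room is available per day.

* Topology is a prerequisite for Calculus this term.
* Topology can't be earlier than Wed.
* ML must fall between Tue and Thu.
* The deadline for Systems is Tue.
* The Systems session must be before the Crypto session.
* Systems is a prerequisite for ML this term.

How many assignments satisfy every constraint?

Splitting on Crypto: it can be Tue (6), Wed (5), Thu (5), Fri (7), Sat (7). Listing each branch's schedules as (Calculus, ML, Systems, Topology):
Crypto=Tue: (Fri,Wed,Mon,Thu) (Fri,Thu,Mon,Wed) (Sat,Wed,Mon,Thu) (Sat,Wed,Mon,Fri) (Sat,Thu,Mon,Wed) (Sat,Thu,Mon,Fri) — 6.
Crypto=Wed: (Fri,Tue,Mon,Thu) (Sat,Tue,Mon,Thu) (Sat,Tue,Mon,Fri) (Sat,Thu,Mon,Fri) (Sat,Thu,Tue,Fri) — 5.
Crypto=Thu: (Fri,Tue,Mon,Wed) (Sat,Tue,Mon,Wed) (Sat,Tue,Mon,Fri) (Sat,Wed,Mon,Fri) (Sat,Wed,Tue,Fri) — 5.
Crypto=Fri: (Thu,Tue,Mon,Wed) (Sat,Tue,Mon,Wed) (Sat,Tue,Mon,Thu) (Sat,Wed,Mon,Thu) (Sat,Wed,Tue,Thu) (Sat,Thu,Mon,Wed) (Sat,Thu,Tue,Wed) — 7.
Crypto=Sat: (Thu,Tue,Mon,Wed) (Fri,Tue,Mon,Wed) (Fri,Tue,Mon,Thu) (Fri,Wed,Mon,Thu) (Fri,Wed,Tue,Thu) (Fri,Thu,Mon,Wed) (Fri,Thu,Tue,Wed) — 7.
Summing: 6 + 5 + 5 + 7 + 7 = 30.

30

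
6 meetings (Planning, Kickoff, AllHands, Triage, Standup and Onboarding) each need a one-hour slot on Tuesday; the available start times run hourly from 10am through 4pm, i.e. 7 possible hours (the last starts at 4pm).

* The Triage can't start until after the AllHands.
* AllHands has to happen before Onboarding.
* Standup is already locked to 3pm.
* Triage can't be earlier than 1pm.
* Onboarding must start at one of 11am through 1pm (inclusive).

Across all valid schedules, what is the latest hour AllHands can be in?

Downstream work caps AllHands at 12pm.
AllHands at 12pm is achievable: Kickoff -> 10am, Planning -> 10am, Standup -> 3pm, Onboarding -> 1pm, Triage -> 1pm, AllHands -> 12pm.

12pm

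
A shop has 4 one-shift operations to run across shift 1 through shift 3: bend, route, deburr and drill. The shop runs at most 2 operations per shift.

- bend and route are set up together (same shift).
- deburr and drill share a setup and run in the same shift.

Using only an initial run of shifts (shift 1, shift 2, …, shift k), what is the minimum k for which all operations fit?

With at most 2 per shift and 4 operations, at least 2 shifts are needed.
2 works (last occupied shift: shift 2): for example deburr -> shift 2, drill -> shift 2, bend -> shift 1, route -> shift 1.

2 shifts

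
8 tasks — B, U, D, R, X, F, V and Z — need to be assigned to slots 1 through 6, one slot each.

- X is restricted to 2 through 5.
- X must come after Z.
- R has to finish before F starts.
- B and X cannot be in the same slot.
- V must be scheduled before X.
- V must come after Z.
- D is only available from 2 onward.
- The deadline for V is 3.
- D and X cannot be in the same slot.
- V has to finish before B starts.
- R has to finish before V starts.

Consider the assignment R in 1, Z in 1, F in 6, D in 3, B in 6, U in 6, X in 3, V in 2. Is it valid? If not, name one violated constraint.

No — it violates: D and X cannot be in the same slot

V must be scheduled before X — holds.
R has to finish before F starts — holds.
V has to finish before B starts — holds.
D is only available from 2 onward — holds.
V must come after Z — holds.
The deadline for V is 3 — holds.
X is restricted to 2 through 5 — holds.
X must come after Z — holds.
D and X cannot be in the same slot — violated.
B and X cannot be in the same slot — holds.
R has to finish before V starts — holds.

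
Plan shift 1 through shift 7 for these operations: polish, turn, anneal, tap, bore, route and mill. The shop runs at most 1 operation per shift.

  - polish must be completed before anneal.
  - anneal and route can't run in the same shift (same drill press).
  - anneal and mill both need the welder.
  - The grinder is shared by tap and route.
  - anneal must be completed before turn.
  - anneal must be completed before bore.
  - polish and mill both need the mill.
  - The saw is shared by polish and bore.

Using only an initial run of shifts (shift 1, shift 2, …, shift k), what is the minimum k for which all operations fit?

The precedence chain requires at least 3 distinct shifts.
With at most 1 per shift and 7 operations, at least 7 shifts are needed.
7 works (last occupied shift: shift 7): for example bore in shift 4; route in shift 6; polish in shift 1; turn in shift 3; anneal in shift 2; tap in shift 5; mill in shift 7.

7 shifts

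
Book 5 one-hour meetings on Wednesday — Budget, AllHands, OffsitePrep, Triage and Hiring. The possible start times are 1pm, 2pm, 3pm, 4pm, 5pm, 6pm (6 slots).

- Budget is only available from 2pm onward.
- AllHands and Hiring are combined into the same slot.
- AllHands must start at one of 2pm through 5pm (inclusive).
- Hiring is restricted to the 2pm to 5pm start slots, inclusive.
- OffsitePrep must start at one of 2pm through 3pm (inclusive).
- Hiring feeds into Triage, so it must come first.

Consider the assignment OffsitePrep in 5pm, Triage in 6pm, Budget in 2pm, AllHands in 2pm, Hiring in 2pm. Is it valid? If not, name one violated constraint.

No — it violates: OffsitePrep must start at one of 2pm through 3pm (inclusive)

AllHands and Hiring are combined into the same slot — holds.
Hiring feeds into Triage, so it must come first — holds.
Budget is only available from 2pm onward — holds.
AllHands must start at one of 2pm through 5pm (inclusive) — holds.
OffsitePrep must start at one of 2pm through 3pm (inclusive) — violated.
Hiring is restricted to the 2pm to 5pm start slots, inclusive — holds.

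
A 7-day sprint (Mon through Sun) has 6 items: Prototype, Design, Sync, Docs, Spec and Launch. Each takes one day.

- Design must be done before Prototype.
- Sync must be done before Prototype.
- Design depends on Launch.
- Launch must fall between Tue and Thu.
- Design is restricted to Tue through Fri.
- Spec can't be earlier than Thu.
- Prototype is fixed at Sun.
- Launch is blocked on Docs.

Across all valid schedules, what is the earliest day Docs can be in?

Downstream work caps Docs at Wed.
Docs at Mon is achievable: Prototype in Sun, Design in Wed, Spec in Thu, Sync in Mon, Docs in Mon, Launch in Tue.

Mon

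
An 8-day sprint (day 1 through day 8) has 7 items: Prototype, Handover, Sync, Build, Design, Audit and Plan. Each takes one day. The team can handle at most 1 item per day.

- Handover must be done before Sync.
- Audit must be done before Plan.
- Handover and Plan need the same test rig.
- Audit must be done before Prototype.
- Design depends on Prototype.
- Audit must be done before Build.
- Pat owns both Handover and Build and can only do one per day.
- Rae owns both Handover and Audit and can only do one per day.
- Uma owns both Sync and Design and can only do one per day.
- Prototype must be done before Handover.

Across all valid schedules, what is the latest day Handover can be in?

Precedence pushes Handover to at least day 3; downstream work caps Handover at day 7.
Handover at day 7 is achievable: Handover -> day 7, Sync -> day 8, Plan -> day 5, Audit -> day 1, Design -> day 4, Build -> day 3, Prototype -> day 2.

day 7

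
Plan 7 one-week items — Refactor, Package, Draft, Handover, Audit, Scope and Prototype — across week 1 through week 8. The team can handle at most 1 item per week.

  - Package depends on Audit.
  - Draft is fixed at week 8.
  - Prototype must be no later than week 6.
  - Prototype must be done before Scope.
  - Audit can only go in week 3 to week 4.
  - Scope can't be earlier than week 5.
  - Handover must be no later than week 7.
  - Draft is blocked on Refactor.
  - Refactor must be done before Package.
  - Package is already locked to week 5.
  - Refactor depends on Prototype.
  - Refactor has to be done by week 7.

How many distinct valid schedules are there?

Splitting on Refactor: it can be week 2 (8), week 3 (8), week 4 (8). Listing each branch's schedules as (Package, Draft, Handover, Audit, Scope, Prototype) by week number:
Refactor=week 2: (5,8,3,4,6,1) (5,8,3,4,7,1) (5,8,4,3,6,1) (5,8,4,3,7,1) (5,8,6,3,7,1) (5,8,6,4,7,1) (5,8,7,3,6,1) (5,8,7,4,6,1) — 8.
Refactor=week 3: (5,8,1,4,6,2) (5,8,1,4,7,2) (5,8,2,4,6,1) (5,8,2,4,7,1) (5,8,6,4,7,1) (5,8,6,4,7,2) (5,8,7,4,6,1) (5,8,7,4,6,2) — 8.
Refactor=week 4: (5,8,1,3,6,2) (5,8,1,3,7,2) (5,8,2,3,6,1) (5,8,2,3,7,1) (5,8,6,3,7,1) (5,8,6,3,7,2) (5,8,7,3,6,1) (5,8,7,3,6,2) — 8.
Summing: 8 + 8 + 8 = 24.

24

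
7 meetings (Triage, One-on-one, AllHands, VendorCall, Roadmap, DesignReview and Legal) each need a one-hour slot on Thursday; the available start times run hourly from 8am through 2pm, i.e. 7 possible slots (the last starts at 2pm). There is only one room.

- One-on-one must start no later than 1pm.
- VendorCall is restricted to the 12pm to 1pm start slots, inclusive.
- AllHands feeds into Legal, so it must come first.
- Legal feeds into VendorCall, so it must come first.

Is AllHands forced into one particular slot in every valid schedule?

No

AllHands can be 8am (e.g. Roadmap in 1pm; AllHands in 8am; DesignReview in 2pm; Legal in 10am; VendorCall in 12pm; One-on-one in 9am; Triage in 11am) or 9am (e.g. One-on-one in 8am, Legal in 10am, Roadmap in 1pm, DesignReview in 2pm, AllHands in 9am, Triage in 11am, VendorCall in 12pm).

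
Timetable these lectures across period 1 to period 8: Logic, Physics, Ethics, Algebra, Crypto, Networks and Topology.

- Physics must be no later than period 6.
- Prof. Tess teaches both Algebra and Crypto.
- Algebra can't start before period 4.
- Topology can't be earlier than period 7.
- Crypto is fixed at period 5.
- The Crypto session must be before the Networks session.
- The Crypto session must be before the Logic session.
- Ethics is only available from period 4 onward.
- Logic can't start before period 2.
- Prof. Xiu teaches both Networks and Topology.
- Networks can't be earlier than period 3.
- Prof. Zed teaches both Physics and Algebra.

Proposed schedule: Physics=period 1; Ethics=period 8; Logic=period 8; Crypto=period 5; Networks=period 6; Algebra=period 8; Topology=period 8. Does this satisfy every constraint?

Networks can't be earlier than period 3 — holds.
Physics must be no later than period 6 — holds.
Prof. Zed teaches both Physics and Algebra — holds.
Logic can't start before period 2 — holds.
Prof. Xiu teaches both Networks and Topology — holds.
The Crypto session must be before the Networks session — holds.
Topology can't be earlier than period 7 — holds.
The Crypto session must be before the Logic session — holds.
Ethics is only available from period 4 onward — holds.
Crypto is fixed at period 5 — holds.
Algebra can't start before period 4 — holds.
Prof. Tess teaches both Algebra and Crypto — holds.

Yes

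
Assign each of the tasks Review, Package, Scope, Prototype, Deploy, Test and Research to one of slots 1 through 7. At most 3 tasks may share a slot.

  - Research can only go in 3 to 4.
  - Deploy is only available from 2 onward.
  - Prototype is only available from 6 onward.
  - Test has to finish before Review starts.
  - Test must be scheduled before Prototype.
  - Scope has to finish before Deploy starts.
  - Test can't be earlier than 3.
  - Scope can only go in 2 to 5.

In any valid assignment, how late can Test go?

6

Test is available from 3; downstream work caps Test at 6.
Test at 6 is achievable: Scope in 2, Prototype in 7, Deploy in 3, Package in 1, Test in 6, Research in 3, Review in 7.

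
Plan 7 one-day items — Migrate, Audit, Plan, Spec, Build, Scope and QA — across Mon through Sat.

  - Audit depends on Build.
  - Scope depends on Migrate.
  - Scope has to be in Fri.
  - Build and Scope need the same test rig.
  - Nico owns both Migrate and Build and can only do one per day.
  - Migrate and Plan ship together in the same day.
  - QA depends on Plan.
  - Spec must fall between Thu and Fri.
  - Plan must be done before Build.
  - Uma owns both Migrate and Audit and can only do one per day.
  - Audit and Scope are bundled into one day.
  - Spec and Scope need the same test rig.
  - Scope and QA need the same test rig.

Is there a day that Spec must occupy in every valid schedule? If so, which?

Thu

Spec's window is Thu–Fri.
Scope is fixed at Fri, and Spec can't share a day with Scope.
So Spec must be Thu.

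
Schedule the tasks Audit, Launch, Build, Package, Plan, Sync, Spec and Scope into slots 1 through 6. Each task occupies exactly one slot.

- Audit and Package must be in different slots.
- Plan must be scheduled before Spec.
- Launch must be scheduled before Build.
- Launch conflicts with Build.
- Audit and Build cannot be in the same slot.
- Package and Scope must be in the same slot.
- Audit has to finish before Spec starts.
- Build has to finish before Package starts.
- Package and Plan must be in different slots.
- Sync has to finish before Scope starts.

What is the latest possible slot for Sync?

5

Downstream work caps Sync at 5.
Sync at 5 is achievable: Build=2, Scope=6, Sync=5, Plan=1, Launch=1, Package=6, Spec=2, Audit=1.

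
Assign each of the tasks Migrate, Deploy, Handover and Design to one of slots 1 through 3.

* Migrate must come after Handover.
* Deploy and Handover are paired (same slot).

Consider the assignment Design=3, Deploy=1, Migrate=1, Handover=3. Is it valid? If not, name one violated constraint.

Invalid. Migrate must come after Handover.

Migrate must come after Handover — violated.
Deploy and Handover are paired (same slot) — violated.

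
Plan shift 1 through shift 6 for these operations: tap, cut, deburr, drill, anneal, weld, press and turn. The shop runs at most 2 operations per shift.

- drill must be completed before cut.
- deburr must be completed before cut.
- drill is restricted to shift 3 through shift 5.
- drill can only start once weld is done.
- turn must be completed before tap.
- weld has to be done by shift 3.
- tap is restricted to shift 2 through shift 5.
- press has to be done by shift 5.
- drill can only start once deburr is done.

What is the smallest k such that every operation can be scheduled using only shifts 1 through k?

4

The precedence chain requires at least 3 distinct shifts.
With at most 2 per shift and 8 operations, at least 4 shifts are needed.
Propagating the time windows through the other constraints, cut can't land before shift 4, so the schedule must run through at least shift 4.
4 works (last occupied shift: shift 4): for example deburr in shift 2; turn in shift 1; tap in shift 2; anneal in shift 3; cut in shift 4; weld in shift 1; press in shift 4; drill in shift 3.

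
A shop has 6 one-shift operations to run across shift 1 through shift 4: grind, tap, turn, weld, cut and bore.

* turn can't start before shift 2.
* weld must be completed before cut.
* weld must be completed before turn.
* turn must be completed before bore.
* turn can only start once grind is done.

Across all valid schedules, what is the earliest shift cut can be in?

shift 2

Precedence pushes cut to at least shift 2.
cut at shift 2 is achievable: turn in shift 2; grind in shift 1; tap in shift 1; bore in shift 3; cut in shift 2; weld in shift 1.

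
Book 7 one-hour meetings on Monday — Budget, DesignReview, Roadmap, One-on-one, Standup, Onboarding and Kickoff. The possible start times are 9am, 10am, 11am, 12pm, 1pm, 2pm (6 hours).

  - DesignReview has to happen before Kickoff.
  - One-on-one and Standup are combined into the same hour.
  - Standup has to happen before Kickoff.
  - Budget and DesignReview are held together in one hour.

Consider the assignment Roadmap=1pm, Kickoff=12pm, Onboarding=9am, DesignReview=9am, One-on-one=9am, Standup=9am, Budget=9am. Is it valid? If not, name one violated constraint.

Yes

Budget and DesignReview are held together in one hour — holds.
DesignReview has to happen before Kickoff — holds.
One-on-one and Standup are combined into the same hour — holds.
Standup has to happen before Kickoff — holds.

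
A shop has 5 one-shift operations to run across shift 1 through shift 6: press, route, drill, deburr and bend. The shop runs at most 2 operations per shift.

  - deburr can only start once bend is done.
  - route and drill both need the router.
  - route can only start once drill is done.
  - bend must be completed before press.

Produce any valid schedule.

deburr=shift 3; press=shift 2; route=shift 2; drill=shift 1; bend=shift 1

Checking: bend(shift 1) before deburr(shift 3); bend(shift 1) before press(shift 2); drill(shift 1) before route(shift 2); route(shift 2) != drill(shift 1); max 2 per shift (cap 2).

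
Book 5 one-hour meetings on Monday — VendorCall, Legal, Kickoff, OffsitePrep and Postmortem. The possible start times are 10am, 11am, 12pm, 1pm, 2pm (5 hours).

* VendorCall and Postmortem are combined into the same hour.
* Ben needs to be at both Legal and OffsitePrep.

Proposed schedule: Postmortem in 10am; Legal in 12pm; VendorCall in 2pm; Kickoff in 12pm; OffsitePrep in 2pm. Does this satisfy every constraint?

No. VendorCall and Postmortem are combined into the same hour is not satisfied.

Ben needs to be at both Legal and OffsitePrep — holds.
VendorCall and Postmortem are combined into the same hour — violated.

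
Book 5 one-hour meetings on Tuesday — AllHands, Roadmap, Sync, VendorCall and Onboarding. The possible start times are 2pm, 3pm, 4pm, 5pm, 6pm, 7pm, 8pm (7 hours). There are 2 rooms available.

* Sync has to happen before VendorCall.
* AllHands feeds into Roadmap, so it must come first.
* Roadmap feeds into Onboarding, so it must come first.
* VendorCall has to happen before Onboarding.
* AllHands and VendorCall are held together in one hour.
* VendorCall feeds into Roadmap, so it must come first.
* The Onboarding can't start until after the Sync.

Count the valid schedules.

35

Splitting on AllHands: it can be 3pm (10), 4pm (12), 5pm (9), 6pm (4). Listing each branch's schedules as (Roadmap, Sync, VendorCall, Onboarding):
AllHands=3pm: (4pm,2pm,3pm,5pm) (4pm,2pm,3pm,6pm) (4pm,2pm,3pm,7pm) (4pm,2pm,3pm,8pm) (5pm,2pm,3pm,6pm) (5pm,2pm,3pm,7pm) (5pm,2pm,3pm,8pm) (6pm,2pm,3pm,7pm) (6pm,2pm,3pm,8pm) (7pm,2pm,3pm,8pm) — 10.
AllHands=4pm: (5pm,2pm,4pm,6pm) (5pm,2pm,4pm,7pm) (5pm,2pm,4pm,8pm) (5pm,3pm,4pm,6pm) (5pm,3pm,4pm,7pm) (5pm,3pm,4pm,8pm) (6pm,2pm,4pm,7pm) (6pm,2pm,4pm,8pm) (6pm,3pm,4pm,7pm) (6pm,3pm,4pm,8pm) (7pm,2pm,4pm,8pm) (7pm,3pm,4pm,8pm) — 12.
AllHands=5pm: (6pm,2pm,5pm,7pm) (6pm,2pm,5pm,8pm) (6pm,3pm,5pm,7pm) (6pm,3pm,5pm,8pm) (6pm,4pm,5pm,7pm) (6pm,4pm,5pm,8pm) (7pm,2pm,5pm,8pm) (7pm,3pm,5pm,8pm) (7pm,4pm,5pm,8pm) — 9.
AllHands=6pm: (7pm,2pm,6pm,8pm) (7pm,3pm,6pm,8pm) (7pm,4pm,6pm,8pm) (7pm,5pm,6pm,8pm) — 4.
Summing: 10 + 12 + 9 + 4 = 35.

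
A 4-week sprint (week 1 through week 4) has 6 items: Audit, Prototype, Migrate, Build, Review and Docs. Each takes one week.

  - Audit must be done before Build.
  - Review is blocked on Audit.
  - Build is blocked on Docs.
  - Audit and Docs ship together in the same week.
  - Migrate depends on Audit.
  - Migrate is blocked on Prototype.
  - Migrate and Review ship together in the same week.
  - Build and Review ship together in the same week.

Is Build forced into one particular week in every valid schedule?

No

Build can be week 2 (e.g. Prototype=week 1; Review=week 2; Build=week 2; Audit=week 1; Docs=week 1; Migrate=week 2) or week 3 (e.g. Docs -> week 1; Audit -> week 1; Prototype -> week 1; Build -> week 3; Migrate -> week 3; Review -> week 3).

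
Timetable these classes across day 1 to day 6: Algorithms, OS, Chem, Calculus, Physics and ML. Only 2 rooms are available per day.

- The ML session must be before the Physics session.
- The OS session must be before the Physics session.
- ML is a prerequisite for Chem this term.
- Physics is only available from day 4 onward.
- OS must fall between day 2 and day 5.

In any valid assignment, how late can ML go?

day 5

Downstream work caps ML at day 5.
ML at day 5 is achievable: Physics=day 6, ML=day 5, Chem=day 6, Calculus=day 1, OS=day 2, Algorithms=day 1.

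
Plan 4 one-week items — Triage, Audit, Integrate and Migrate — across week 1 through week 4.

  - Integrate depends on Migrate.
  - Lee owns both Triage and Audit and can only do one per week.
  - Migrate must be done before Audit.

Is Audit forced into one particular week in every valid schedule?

Audit can be week 2 (e.g. Audit in week 2, Triage in week 1, Migrate in week 1, Integrate in week 2) or week 3 (e.g. Migrate -> week 1; Integrate -> week 2; Audit -> week 3; Triage -> week 1).

No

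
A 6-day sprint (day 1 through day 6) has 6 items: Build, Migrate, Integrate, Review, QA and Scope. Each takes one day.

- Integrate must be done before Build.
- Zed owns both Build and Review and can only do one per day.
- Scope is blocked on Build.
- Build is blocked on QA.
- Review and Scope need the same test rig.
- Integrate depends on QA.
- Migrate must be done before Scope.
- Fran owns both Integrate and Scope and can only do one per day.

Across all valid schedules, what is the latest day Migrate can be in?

Downstream work caps Migrate at day 5.
Migrate at day 5 is achievable: Build -> day 3; Integrate -> day 2; Scope -> day 6; Review -> day 1; Migrate -> day 5; QA -> day 1.

day 5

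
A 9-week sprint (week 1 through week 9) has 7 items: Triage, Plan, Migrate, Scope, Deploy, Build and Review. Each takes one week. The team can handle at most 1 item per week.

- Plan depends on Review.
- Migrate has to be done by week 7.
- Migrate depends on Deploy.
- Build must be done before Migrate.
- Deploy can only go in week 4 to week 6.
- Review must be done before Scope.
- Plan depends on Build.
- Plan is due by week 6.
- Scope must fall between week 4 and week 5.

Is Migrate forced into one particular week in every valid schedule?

Migrate can be week 6 (e.g. Build -> week 1, Plan -> week 3, Scope -> week 4, Triage -> week 7, Deploy -> week 5, Migrate -> week 6, Review -> week 2) or week 7 (e.g. Deploy -> week 5; Migrate -> week 7; Triage -> week 6; Plan -> week 3; Review -> week 2; Scope -> week 4; Build -> week 1).

No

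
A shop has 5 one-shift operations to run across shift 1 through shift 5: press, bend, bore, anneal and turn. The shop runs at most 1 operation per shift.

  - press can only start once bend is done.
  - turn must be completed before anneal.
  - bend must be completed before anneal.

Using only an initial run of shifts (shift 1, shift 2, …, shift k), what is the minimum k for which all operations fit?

The precedence chain requires at least 2 distinct shifts.
With at most 1 per shift and 5 operations, at least 5 shifts are needed.
5 works (last occupied shift: shift 5): for example press=shift 4; anneal=shift 3; bore=shift 5; turn=shift 2; bend=shift 1.

5 shifts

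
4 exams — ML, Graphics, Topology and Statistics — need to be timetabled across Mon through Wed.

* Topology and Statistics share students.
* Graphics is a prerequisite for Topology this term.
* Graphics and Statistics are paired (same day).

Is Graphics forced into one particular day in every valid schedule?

Graphics can be Mon (e.g. Topology -> Tue, ML -> Mon, Graphics -> Mon, Statistics -> Mon) or Tue (e.g. ML in Mon; Topology in Wed; Statistics in Tue; Graphics in Tue).

No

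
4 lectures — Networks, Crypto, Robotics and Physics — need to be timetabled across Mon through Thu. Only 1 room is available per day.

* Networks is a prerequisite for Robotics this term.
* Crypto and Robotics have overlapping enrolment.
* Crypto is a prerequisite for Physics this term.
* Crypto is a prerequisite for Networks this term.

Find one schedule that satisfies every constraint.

Networks in Tue, Physics in Thu, Robotics in Wed, Crypto in Mon

Checking: Crypto(Mon) before Physics(Thu); Crypto(Mon) before Networks(Tue); Networks(Tue) before Robotics(Wed); Crypto(Mon) != Robotics(Wed); max 1 per day (cap 1).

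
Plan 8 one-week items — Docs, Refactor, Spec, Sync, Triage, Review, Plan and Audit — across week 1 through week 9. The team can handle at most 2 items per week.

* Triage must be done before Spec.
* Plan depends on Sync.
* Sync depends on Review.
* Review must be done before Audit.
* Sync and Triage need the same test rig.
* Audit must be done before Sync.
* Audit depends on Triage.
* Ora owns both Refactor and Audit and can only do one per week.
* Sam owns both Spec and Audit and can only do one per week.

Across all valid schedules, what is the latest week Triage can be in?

week 6

Downstream work caps Triage at week 6.
Triage at week 6 is achievable: Sync -> week 8; Audit -> week 7; Plan -> week 9; Review -> week 1; Triage -> week 6; Spec -> week 8; Docs -> week 1; Refactor -> week 2.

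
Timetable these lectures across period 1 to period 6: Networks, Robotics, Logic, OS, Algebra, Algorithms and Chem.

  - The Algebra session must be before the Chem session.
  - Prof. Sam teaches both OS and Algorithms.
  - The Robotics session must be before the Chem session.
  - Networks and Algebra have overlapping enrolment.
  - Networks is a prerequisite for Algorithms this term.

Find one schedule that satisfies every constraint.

Algebra=period 1, Algorithms=period 3, Logic=period 1, Chem=period 2, Networks=period 2, Robotics=period 1, OS=period 1

Checking: Algebra(period 1) before Chem(period 2); Robotics(period 1) before Chem(period 2); Networks(period 2) before Algorithms(period 3); Networks(period 2) != Algebra(period 1); OS(period 1) != Algorithms(period 3).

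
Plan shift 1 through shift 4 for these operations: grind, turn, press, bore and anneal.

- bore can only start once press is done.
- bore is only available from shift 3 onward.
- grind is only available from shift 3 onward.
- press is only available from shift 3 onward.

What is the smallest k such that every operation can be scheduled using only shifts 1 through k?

The precedence chain requires at least 2 distinct shifts.
Propagating the time windows through the other constraints, bore can't land before shift 4, so the schedule must run through at least shift 4.
4 works (last occupied shift: shift 4): for example bore in shift 4; turn in shift 1; grind in shift 3; press in shift 3; anneal in shift 1.

4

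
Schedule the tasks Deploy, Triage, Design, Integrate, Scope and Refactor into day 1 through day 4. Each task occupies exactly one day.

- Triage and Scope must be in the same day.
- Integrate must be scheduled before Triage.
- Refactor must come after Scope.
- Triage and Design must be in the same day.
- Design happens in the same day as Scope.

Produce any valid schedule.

Integrate=day 1, Deploy=day 1, Refactor=day 3, Design=day 2, Triage=day 2, Scope=day 2

Checking: Integrate(day 1) before Triage(day 2); Scope(day 2) before Refactor(day 3); Triage = Scope = day 2; Design = Scope = day 2; Triage = Design = day 2.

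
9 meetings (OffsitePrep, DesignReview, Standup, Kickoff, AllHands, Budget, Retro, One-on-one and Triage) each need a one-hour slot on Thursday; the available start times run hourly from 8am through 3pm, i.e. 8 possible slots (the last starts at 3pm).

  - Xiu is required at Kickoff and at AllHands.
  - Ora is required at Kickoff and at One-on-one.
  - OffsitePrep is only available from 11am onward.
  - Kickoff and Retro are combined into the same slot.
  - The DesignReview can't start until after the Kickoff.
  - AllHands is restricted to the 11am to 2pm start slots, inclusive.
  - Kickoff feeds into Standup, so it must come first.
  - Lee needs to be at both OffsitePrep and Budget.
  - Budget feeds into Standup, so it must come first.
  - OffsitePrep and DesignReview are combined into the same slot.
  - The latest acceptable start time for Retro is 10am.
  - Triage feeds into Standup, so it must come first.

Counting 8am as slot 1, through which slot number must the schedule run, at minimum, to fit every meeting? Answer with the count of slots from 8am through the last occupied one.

4 slots

The precedence chain requires at least 2 distinct slots.
OffsitePrep can't be placed before 11am — that is slot 4 counting from 8am — so the schedule must run through at least 4 slots.
4 works (last occupied slot: 11am): for example Budget=8am, Kickoff=8am, One-on-one=9am, OffsitePrep=11am, DesignReview=11am, Standup=9am, Triage=8am, Retro=8am, AllHands=11am.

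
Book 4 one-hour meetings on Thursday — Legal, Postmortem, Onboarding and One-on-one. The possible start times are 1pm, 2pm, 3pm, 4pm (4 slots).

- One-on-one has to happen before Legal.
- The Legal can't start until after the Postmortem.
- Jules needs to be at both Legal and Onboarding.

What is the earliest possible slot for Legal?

Precedence pushes Legal to at least 2pm.
Legal at 2pm is achievable: Postmortem=1pm, One-on-one=1pm, Onboarding=1pm, Legal=2pm.

2pm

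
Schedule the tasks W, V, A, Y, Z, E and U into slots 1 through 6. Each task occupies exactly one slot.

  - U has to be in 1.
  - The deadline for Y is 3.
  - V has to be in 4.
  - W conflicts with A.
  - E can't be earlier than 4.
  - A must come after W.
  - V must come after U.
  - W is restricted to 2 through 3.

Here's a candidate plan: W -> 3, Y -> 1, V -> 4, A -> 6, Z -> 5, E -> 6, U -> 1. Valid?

Yes, all constraints hold

U has to be in 1 — holds.
V has to be in 4 — holds.
W conflicts with A — holds.
V must come after U — holds.
W is restricted to 2 through 3 — holds.
E can't be earlier than 4 — holds.
A must come after W — holds.
The deadline for Y is 3 — holds.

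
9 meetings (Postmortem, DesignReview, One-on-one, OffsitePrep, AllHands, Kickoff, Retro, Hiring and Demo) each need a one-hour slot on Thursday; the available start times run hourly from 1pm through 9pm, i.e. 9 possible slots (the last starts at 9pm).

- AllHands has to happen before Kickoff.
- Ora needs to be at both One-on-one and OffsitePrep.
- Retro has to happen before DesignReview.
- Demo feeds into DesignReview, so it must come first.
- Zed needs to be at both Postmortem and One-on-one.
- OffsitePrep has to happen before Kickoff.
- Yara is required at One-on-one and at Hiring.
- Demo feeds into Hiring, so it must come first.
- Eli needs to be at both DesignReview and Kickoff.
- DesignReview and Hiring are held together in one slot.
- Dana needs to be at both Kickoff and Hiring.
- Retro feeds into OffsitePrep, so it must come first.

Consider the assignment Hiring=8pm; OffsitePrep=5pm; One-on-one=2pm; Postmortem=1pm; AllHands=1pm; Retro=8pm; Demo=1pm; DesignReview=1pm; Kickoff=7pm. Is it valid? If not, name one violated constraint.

AllHands has to happen before Kickoff — holds.
Demo feeds into DesignReview, so it must come first — violated.
Dana needs to be at both Kickoff and Hiring — holds.
Demo feeds into Hiring, so it must come first — holds.
Retro feeds into OffsitePrep, so it must come first — violated.
DesignReview and Hiring are held together in one slot — violated.
Yara is required at One-on-one and at Hiring — holds.
OffsitePrep has to happen before Kickoff — holds.
Ora needs to be at both One-on-one and OffsitePrep — holds.
Retro has to happen before DesignReview — violated.
Eli needs to be at both DesignReview and Kickoff — holds.
Zed needs to be at both Postmortem and One-on-one — holds.

Invalid. Retro has to happen before DesignReview.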